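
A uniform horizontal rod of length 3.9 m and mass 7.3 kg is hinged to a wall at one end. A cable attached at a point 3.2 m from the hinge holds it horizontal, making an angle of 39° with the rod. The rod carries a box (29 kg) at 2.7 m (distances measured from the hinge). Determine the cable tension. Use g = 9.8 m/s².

Sum moments about the hinge (the unknown hinge reaction has zero arm there).
Beam weight: 7.3 × 9.8 = 71.54 N down at 1.95 m → arm 1.95 m, τ = 71.54 × 1.95 = 139.5 N·m clockwise.
Box: 29 × 9.8 = 284.2 N down at 2.7 m → arm 2.7 m, τ = 284.2 × 2.7 = 767.3 N·m clockwise.
Total clockwise load moment = 906.8 N·m.
The cable tension T acts at 3.2 m; only its component perpendicular to the rod, T sinθ, produces torque. sin 39° = 0.6293.
For rotational equilibrium, T × 3.2 × 0.6293 = 906.8, so T = 906.8 / 2.014 = 450 N.

T ≈ 450 N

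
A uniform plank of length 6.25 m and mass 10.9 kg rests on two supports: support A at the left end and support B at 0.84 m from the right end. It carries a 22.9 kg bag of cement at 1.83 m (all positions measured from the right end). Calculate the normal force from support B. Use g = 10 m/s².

About support A:
Beam weight: 10.9 × 10 = 109 N down at 3.125 m → arm 3.125 m, τ = 109 × 3.125 = 340.6 N·m clockwise.
Bag of cement: 22.9 × 10 = 229 N down at 1.83 m → arm 4.42 m, τ = 229 × 4.42 = 1012 N·m clockwise.
Net load moment about support A = 1353 N·m clockwise.
Reaction R at support B is upward at 0.84 m, arm 5.41 m → moment R × 5.41 counterclockwise.
Στ = 0 ⇒ R × 5.41 = 1353 ⇒ R = 250 N.

R_B ≈ 250 N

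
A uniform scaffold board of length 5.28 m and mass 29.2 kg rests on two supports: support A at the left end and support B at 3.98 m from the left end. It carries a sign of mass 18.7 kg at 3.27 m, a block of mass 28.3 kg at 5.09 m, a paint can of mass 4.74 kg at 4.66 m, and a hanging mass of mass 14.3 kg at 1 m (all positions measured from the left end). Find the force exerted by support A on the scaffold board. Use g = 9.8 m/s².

R_A ≈ 149 N

About support B:
Beam weight: 29.2 × 9.8 = 286.2 N down at 2.64 m → arm 1.34 m, τ = 286.2 × 1.34 = 383.5 N·m counterclockwise.
Sign: 18.7 × 9.8 = 183.3 N down at 3.27 m → arm 0.71 m, τ = 183.3 × 0.71 = 130.1 N·m counterclockwise.
Block: 28.3 × 9.8 = 277.3 N down at 5.09 m → arm 1.11 m, τ = 277.3 × 1.11 = 307.8 N·m clockwise.
Paint can: 4.74 × 9.8 = 46.45 N down at 4.66 m → arm 0.68 m, τ = 46.45 × 0.68 = 31.59 N·m clockwise.
Hanging mass: 14.3 × 9.8 = 140.1 N down at 1 m → arm 2.98 m, τ = 140.1 × 2.98 = 417.5 N·m counterclockwise.
Net load moment about support B = 591.7 N·m counterclockwise.
Reaction R at support A is upward at 0 m, arm 3.98 m → moment R × 3.98 clockwise.
Στ = 0 ⇒ R × 3.98 = 591.7 ⇒ R = 149 N.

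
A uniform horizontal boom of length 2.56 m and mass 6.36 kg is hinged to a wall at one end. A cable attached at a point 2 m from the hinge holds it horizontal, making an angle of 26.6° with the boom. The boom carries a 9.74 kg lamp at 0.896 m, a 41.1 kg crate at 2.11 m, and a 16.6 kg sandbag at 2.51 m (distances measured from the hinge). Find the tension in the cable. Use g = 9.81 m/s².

T ≈ 1590 N

About the hinge:
Beam weight: 6.36 × 9.81 = 62.39 N down at 1.28 m → arm 1.28 m, τ = 62.39 × 1.28 = 79.86 N·m clockwise.
Lamp: 9.74 × 9.81 = 95.55 N down at 0.896 m → arm 0.896 m, τ = 95.55 × 0.896 = 85.61 N·m clockwise.
Crate: 41.1 × 9.81 = 403.2 N down at 2.11 m → arm 2.11 m, τ = 403.2 × 2.11 = 850.8 N·m clockwise.
Sandbag: 16.6 × 9.81 = 162.8 N down at 2.51 m → arm 2.51 m, τ = 162.8 × 2.51 = 408.6 N·m clockwise.
Total clockwise load moment = 1425 N·m.
The cable tension T acts at 2 m; only its component perpendicular to the boom, T sinθ, produces torque. sin 26.6° = 0.4478.
Setting net torque to zero: T × 2 × 0.4478 = 1425 → T = 1425 / 0.8956 = 1590 N.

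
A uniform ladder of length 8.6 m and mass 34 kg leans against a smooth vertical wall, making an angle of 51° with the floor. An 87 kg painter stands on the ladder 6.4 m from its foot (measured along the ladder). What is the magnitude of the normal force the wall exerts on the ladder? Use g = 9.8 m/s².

Choose the foot of the ladder as the axis so the floor normal and friction both act there and drop out.
Ladder weight 34×9.8 = 333.2 N acts at 4.3 m along the ladder; its horizontal arm is 4.3·cos51° = 2.706 m → τ = 901.6 N·m clockwise.
Painter: 87×9.8 = 852.6 N at 6.4 m → arm 4.028 m → τ = 3434 N·m clockwise.
Wall normal N acts horizontally at the top; its moment arm is the height L sinθ = 8.6·sin51° = 6.683 m, counterclockwise.
For rotational equilibrium, N × 6.683 = 4336, so N = 649 N.

N_wall ≈ 649 N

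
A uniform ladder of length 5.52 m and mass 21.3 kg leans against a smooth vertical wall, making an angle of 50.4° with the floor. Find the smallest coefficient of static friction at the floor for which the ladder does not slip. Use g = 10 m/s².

Sum moments about the foot of the ladder (the floor normal and friction both act there and drop out).
Ladder weight 21.3×10 = 213 N acts at 2.76 m along the ladder; its horizontal arm is 2.76·cos50.4° = 1.759 m → τ = 374.7 N·m clockwise.
Wall normal N acts horizontally at the top; its moment arm is the height L sinθ = 5.52·sin50.4° = 4.253 m, counterclockwise.
Setting net torque to zero: N × 4.253 = 374.7 → N = 88.1 N.
ΣFx = 0 ⇒ f = N_wall = 88.1 N. ΣFy = 0 ⇒ N_floor = 213 N.
μ_min = f / N_floor = 88.1 / 213 = 0.414.

μ_min ≈ 0.414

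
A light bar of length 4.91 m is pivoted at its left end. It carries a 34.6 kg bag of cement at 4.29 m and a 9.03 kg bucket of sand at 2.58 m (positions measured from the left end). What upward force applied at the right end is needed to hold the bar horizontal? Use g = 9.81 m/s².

F ≈ 343 N

Take moments about the left end.
Bag of cement: 34.6 × 9.81 = 339.4 N down at 4.29 m → arm 4.29 m, τ = 339.4 × 4.29 = 1456 N·m clockwise.
Bucket of sand: 9.03 × 9.81 = 88.58 N down at 2.58 m → arm 2.58 m, τ = 88.58 × 2.58 = 228.5 N·m clockwise.
Net moment of the loads = 1684 N·m clockwise.
The upward force F acts at the right end, arm 4.91 m, giving F × 4.91 counterclockwise.
For rotational equilibrium, F × 4.91 = 1684, so F = 1684 / 4.91 = 343 N.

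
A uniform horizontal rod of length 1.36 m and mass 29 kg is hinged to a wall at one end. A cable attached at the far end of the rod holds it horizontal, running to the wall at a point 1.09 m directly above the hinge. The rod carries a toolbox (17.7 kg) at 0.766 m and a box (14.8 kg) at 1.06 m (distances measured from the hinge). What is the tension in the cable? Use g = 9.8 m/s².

T ≈ 564 N

Take moments about the hinge.
Beam weight: 29 × 9.8 = 284.2 N down at 0.68 m → arm 0.68 m, τ = 284.2 × 0.68 = 193.3 N·m clockwise.
Toolbox: 17.7 × 9.8 = 173.5 N down at 0.766 m → arm 0.766 m, τ = 173.5 × 0.766 = 132.9 N·m clockwise.
Box: 14.8 × 9.8 = 145 N down at 1.06 m → arm 1.06 m, τ = 145 × 1.06 = 153.7 N·m clockwise.
Total clockwise load moment = 479.9 N·m.
The cable tension T acts at 1.36 m; only its component perpendicular to the rod, T sinθ, produces torque. sinθ = h/√(h²+d²) = 1.09/√(1.09²+1.36²) = 0.6254.
Στ = 0 ⇒ T × 1.36 × 0.6254 = 479.9 ⇒ T = 479.9 / 0.8505 = 564 N.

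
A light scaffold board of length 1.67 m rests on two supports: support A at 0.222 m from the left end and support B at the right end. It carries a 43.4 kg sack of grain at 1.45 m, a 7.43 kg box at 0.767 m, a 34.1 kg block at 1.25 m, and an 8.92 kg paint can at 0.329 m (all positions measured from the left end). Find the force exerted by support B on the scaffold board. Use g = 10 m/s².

About support A:
Sack of grain: 43.4 × 10 = 434 N down at 1.45 m → arm 1.228 m, τ = 434 × 1.228 = 533 N·m clockwise.
Box: 7.43 × 10 = 74.3 N down at 0.767 m → arm 0.545 m, τ = 74.3 × 0.545 = 40.49 N·m clockwise.
Block: 34.1 × 10 = 341 N down at 1.25 m → arm 1.028 m, τ = 341 × 1.028 = 350.5 N·m clockwise.
Paint can: 8.92 × 10 = 89.2 N down at 0.329 m → arm 0.107 m, τ = 89.2 × 0.107 = 9.544 N·m clockwise.
Net load moment about support A = 933.5 N·m clockwise.
Reaction R at support B is upward at 1.67 m, arm 1.448 m → moment R × 1.448 counterclockwise.
For rotational equilibrium, R × 1.448 = 933.5, so R = 645 N.

R_B ≈ 645 N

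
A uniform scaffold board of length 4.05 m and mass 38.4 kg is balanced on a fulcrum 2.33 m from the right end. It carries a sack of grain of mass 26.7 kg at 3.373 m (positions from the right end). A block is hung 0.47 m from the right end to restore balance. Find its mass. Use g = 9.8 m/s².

m ≈ 8.68 kg

Choose the fulcrum (at 2.33 m from the right end) as the axis so the support reaction has zero arm there.
Beam weight: 38.4 × 9.8 = 376.3 N down at 2.025 m → arm 0.305 m, τ = 376.3 × 0.305 = 114.8 N·m clockwise.
Sack of grain: 26.7 × 9.8 = 261.7 N down at 3.373 m → arm 1.043 m, τ = 261.7 × 1.043 = 273 N·m counterclockwise.
Net moment of known loads = 158.2 N·m counterclockwise.
An unknown mass m at 0.47 m has arm 1.86 m; its moment is m·g·1.86 clockwise.
Balancing moments: m × 9.8 × 1.86 = 158.2, giving m = 158.2 / (9.8 × 1.86) = 8.68 kg.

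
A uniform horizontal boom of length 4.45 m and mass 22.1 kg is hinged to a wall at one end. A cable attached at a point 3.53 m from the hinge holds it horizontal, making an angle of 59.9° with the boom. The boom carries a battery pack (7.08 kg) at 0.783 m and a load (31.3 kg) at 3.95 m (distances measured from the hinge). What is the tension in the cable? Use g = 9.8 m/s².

Sum moments about the hinge (the unknown hinge reaction has zero arm there).
Beam weight: 22.1 × 9.8 = 216.6 N down at 2.225 m → arm 2.225 m, τ = 216.6 × 2.225 = 481.9 N·m clockwise.
Battery pack: 7.08 × 9.8 = 69.38 N down at 0.783 m → arm 0.783 m, τ = 69.38 × 0.783 = 54.32 N·m clockwise.
Load: 31.3 × 9.8 = 306.7 N down at 3.95 m → arm 3.95 m, τ = 306.7 × 3.95 = 1211 N·m clockwise.
Total clockwise load moment = 1747 N·m.
The cable tension T acts at 3.53 m; only its component perpendicular to the boom, T sinθ, produces torque. sin 59.9° = 0.8652.
Στ = 0 ⇒ T × 3.53 × 0.8652 = 1747 ⇒ T = 1747 / 3.054 = 572 N.

T ≈ 572 N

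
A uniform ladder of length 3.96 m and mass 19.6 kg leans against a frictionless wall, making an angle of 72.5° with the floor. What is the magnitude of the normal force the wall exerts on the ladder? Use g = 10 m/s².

About the foot of the ladder:
Ladder weight 19.6×10 = 196 N acts at 1.98 m along the ladder; its horizontal arm is 1.98·cos72.5° = 0.5954 m → τ = 116.7 N·m clockwise.
Wall normal N acts horizontally at the top; its moment arm is the height L sinθ = 3.96·sin72.5° = 3.777 m, counterclockwise.
Setting net torque to zero: N × 3.777 = 116.7 → N = 30.9 N.

N_wall ≈ 30.9 N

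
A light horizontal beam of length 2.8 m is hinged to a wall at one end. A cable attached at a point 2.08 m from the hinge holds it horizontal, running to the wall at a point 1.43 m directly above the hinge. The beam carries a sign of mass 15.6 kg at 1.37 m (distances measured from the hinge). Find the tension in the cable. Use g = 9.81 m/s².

T ≈ 178 N

Taking torques about the hinge:
Sign: 15.6 × 9.81 = 153 N down at 1.37 m → arm 1.37 m, τ = 153 × 1.37 = 209.6 N·m clockwise.
Total clockwise load moment = 209.6 N·m.
The cable tension T acts at 2.08 m; only its component perpendicular to the beam, T sinθ, produces torque. sinθ = h/√(h²+d²) = 1.43/√(1.43²+2.08²) = 0.5665.
Στ = 0 ⇒ T × 2.08 × 0.5665 = 209.6 ⇒ T = 209.6 / 1.178 = 178 N.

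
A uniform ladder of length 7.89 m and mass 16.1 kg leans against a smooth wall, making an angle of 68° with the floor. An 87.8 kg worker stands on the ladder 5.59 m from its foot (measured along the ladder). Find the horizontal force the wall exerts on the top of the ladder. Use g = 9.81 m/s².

Taking torques about the foot of the ladder:
Ladder weight 16.1×9.81 = 157.9 N acts at 3.945 m along the ladder; its horizontal arm is 3.945·cos68° = 1.478 m → τ = 233.4 N·m clockwise.
Worker: 87.8×9.81 = 861.3 N at 5.59 m → arm 2.094 m → τ = 1804 N·m clockwise.
Wall normal N acts horizontally at the top; its moment arm is the height L sinθ = 7.89·sin68° = 7.315 m, counterclockwise.
Balancing moments: N × 7.315 = 2037, giving N = 278 N.

N_wall ≈ 278 N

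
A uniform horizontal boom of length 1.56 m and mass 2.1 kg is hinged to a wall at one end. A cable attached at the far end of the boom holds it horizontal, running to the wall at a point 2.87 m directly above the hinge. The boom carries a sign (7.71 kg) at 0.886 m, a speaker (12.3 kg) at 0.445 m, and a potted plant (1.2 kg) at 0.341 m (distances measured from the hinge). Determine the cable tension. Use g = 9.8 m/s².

T ≈ 103 N

Taking torques about the hinge:
Beam weight: 2.1 × 9.8 = 20.58 N down at 0.78 m → arm 0.78 m, τ = 20.58 × 0.78 = 16.05 N·m clockwise.
Sign: 7.71 × 9.8 = 75.56 N down at 0.886 m → arm 0.886 m, τ = 75.56 × 0.886 = 66.95 N·m clockwise.
Speaker: 12.3 × 9.8 = 120.5 N down at 0.445 m → arm 0.445 m, τ = 120.5 × 0.445 = 53.62 N·m clockwise.
Potted plant: 1.2 × 9.8 = 11.76 N down at 0.341 m → arm 0.341 m, τ = 11.76 × 0.341 = 4.01 N·m clockwise.
Total clockwise load moment = 140.6 N·m.
The cable tension T acts at 1.56 m; only its component perpendicular to the boom, T sinθ, produces torque. sinθ = h/√(h²+d²) = 2.87/√(2.87²+1.56²) = 0.8786.
Setting net torque to zero: T × 1.56 × 0.8786 = 140.6 → T = 140.6 / 1.371 = 103 N.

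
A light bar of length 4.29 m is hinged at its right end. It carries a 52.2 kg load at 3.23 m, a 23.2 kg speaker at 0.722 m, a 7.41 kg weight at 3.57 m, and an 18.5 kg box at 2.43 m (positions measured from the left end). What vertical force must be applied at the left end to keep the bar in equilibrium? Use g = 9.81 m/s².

Sum moments about the right end (the unknown pivot reaction has zero arm there).
Load: 52.2 × 9.81 = 512.1 N down at 3.23 m → arm 1.06 m, τ = 512.1 × 1.06 = 542.8 N·m counterclockwise.
Speaker: 23.2 × 9.81 = 227.6 N down at 0.722 m → arm 3.568 m, τ = 227.6 × 3.568 = 812.1 N·m counterclockwise.
Weight: 7.41 × 9.81 = 72.69 N down at 3.57 m → arm 0.72 m, τ = 72.69 × 0.72 = 52.34 N·m counterclockwise.
Box: 18.5 × 9.81 = 181.5 N down at 2.43 m → arm 1.86 m, τ = 181.5 × 1.86 = 337.6 N·m counterclockwise.
Net moment of the loads = 1745 N·m counterclockwise.
The upward force F acts at the left end, arm 4.29 m, giving F × 4.29 clockwise.
Balancing moments: F × 4.29 = 1745, giving F = 1745 / 4.29 = 407 N.

F ≈ 407 N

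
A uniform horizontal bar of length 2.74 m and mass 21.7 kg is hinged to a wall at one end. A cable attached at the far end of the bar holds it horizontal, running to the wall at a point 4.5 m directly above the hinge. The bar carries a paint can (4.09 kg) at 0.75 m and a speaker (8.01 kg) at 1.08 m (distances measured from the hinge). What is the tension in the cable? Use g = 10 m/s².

T ≈ 177 N

Take moments about the hinge.
Beam weight: 21.7 × 10 = 217 N down at 1.37 m → arm 1.37 m, τ = 217 × 1.37 = 297.3 N·m clockwise.
Paint can: 4.09 × 10 = 40.9 N down at 0.75 m → arm 0.75 m, τ = 40.9 × 0.75 = 30.67 N·m clockwise.
Speaker: 8.01 × 10 = 80.1 N down at 1.08 m → arm 1.08 m, τ = 80.1 × 1.08 = 86.51 N·m clockwise.
Total clockwise load moment = 414.5 N·m.
The cable tension T acts at 2.74 m; only its component perpendicular to the bar, T sinθ, produces torque. sinθ = h/√(h²+d²) = 4.5/√(4.5²+2.74²) = 0.8541.
Balancing moments: T × 2.74 × 0.8541 = 414.5, giving T = 414.5 / 2.34 = 177 N.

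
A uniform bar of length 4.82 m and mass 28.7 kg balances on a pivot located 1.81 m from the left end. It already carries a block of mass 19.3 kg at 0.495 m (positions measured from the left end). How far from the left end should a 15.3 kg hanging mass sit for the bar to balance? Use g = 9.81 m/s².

x ≈ 2.34 m from the left end

Sum moments about the pivot (at 1.81 m from the left end) (the support reaction has zero arm there).
Beam weight: 28.7 × 9.81 = 281.5 N down at 2.41 m → arm 0.6 m, τ = 281.5 × 0.6 = 168.9 N·m clockwise.
Block: 19.3 × 9.81 = 189.3 N down at 0.495 m → arm 1.315 m, τ = 189.3 × 1.315 = 248.9 N·m counterclockwise.
Net moment of existing loads = 80 N·m counterclockwise.
The hanging mass weighs 15.3 × 9.81 = 150.1 N and must supply an equal clockwise moment, so its lever arm about the pivot is 80 / 150.1 = 0.533 m.
That puts it at 1.81 + 0.533 = 2.34 m from the left end.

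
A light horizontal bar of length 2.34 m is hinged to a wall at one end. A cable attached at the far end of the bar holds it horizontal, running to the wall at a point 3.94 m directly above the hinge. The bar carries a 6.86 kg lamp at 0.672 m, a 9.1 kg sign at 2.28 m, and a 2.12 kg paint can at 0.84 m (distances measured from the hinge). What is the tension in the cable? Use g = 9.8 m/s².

T ≈ 132 N

Take moments about the hinge.
Lamp: 6.86 × 9.8 = 67.23 N down at 0.672 m → arm 0.672 m, τ = 67.23 × 0.672 = 45.18 N·m clockwise.
Sign: 9.1 × 9.8 = 89.18 N down at 2.28 m → arm 2.28 m, τ = 89.18 × 2.28 = 203.3 N·m clockwise.
Paint can: 2.12 × 9.8 = 20.78 N down at 0.84 m → arm 0.84 m, τ = 20.78 × 0.84 = 17.46 N·m clockwise.
Total clockwise load moment = 265.9 N·m.
The cable tension T acts at 2.34 m; only its component perpendicular to the bar, T sinθ, produces torque. sinθ = h/√(h²+d²) = 3.94/√(3.94²+2.34²) = 0.8598.
Setting net torque to zero: T × 2.34 × 0.8598 = 265.9 → T = 265.9 / 2.012 = 132 N.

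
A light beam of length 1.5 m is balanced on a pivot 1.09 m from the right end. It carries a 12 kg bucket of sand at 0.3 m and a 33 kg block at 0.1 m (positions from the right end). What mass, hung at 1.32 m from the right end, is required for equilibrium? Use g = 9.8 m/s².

m ≈ 183 kg

Choose the pivot (at 1.09 m from the right end) as the axis so the support reaction has zero arm there.
Bucket of sand: 12 × 9.8 = 117.6 N down at 0.3 m → arm 0.79 m, τ = 117.6 × 0.79 = 92.9 N·m clockwise.
Block: 33 × 9.8 = 323.4 N down at 0.1 m → arm 0.99 m, τ = 323.4 × 0.99 = 320.2 N·m clockwise.
Net moment of known loads = 413.1 N·m clockwise.
An unknown mass m at 1.32 m has arm 0.23 m; its moment is m·g·0.23 counterclockwise.
Balancing moments: m × 9.8 × 0.23 = 413.1, giving m = 413.1 / (9.8 × 0.23) = 183 kg.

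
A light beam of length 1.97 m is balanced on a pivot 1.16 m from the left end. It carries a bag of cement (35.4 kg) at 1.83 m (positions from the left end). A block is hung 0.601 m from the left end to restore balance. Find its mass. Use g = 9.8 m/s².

Taking torques about the pivot (at 1.16 m from the left end):
Bag of cement: 35.4 × 9.8 = 346.9 N down at 1.83 m → arm 0.67 m, τ = 346.9 × 0.67 = 232.4 N·m clockwise.
Net moment of known loads = 232.4 N·m clockwise.
An unknown mass m at 0.601 m has arm 0.559 m; its moment is m·g·0.559 counterclockwise.
Setting net torque to zero: m × 9.8 × 0.559 = 232.4 → m = 232.4 / (9.8 × 0.559) = 42.4 kg.

m ≈ 42.4 kg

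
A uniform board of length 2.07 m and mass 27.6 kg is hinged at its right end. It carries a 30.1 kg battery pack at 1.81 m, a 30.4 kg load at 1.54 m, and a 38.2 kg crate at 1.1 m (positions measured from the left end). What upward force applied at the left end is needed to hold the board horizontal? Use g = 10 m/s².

F ≈ 433 N

Taking torques about the right end:
Beam weight: 27.6 × 10 = 276 N down at 1.035 m → arm 1.035 m, τ = 276 × 1.035 = 285.7 N·m counterclockwise.
Battery pack: 30.1 × 10 = 301 N down at 1.81 m → arm 0.26 m, τ = 301 × 0.26 = 78.26 N·m counterclockwise.
Load: 30.4 × 10 = 304 N down at 1.54 m → arm 0.53 m, τ = 304 × 0.53 = 161.1 N·m counterclockwise.
Crate: 38.2 × 10 = 382 N down at 1.1 m → arm 0.97 m, τ = 382 × 0.97 = 370.5 N·m counterclockwise.
Net moment of the loads = 895.6 N·m counterclockwise.
The upward force F acts at the left end, arm 2.07 m, giving F × 2.07 clockwise.
Balancing moments: F × 2.07 = 895.6, giving F = 895.6 / 2.07 = 433 N.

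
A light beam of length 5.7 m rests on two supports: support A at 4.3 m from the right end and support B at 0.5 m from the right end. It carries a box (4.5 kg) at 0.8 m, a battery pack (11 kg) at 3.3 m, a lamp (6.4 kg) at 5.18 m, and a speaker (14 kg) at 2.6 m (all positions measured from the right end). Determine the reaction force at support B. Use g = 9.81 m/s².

R_B ≈ 116 N

About support A:
Box: 4.5 × 9.81 = 44.15 N down at 0.8 m → arm 3.5 m, τ = 44.15 × 3.5 = 154.5 N·m clockwise.
Battery pack: 11 × 9.81 = 107.9 N down at 3.3 m → arm 1 m, τ = 107.9 × 1 = 107.9 N·m clockwise.
Lamp: 6.4 × 9.81 = 62.78 N down at 5.18 m → arm 0.88 m, τ = 62.78 × 0.88 = 55.25 N·m counterclockwise.
Speaker: 14 × 9.81 = 137.3 N down at 2.6 m → arm 1.7 m, τ = 137.3 × 1.7 = 233.4 N·m clockwise.
Net load moment about support A = 440.5 N·m clockwise.
Reaction R at support B is upward at 0.5 m, arm 3.8 m → moment R × 3.8 counterclockwise.
Balancing moments: R × 3.8 = 440.5, giving R = 116 N.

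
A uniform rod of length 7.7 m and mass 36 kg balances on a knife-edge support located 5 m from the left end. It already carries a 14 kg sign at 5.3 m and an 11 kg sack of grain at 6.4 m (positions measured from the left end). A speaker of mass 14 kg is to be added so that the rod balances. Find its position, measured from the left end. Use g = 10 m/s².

About the knife-edge support (at 5 m from the left end):
Beam weight: 36 × 10 = 360 N down at 3.85 m → arm 1.15 m, τ = 360 × 1.15 = 414 N·m counterclockwise.
Sign: 14 × 10 = 140 N down at 5.3 m → arm 0.3 m, τ = 140 × 0.3 = 42 N·m clockwise.
Sack of grain: 11 × 10 = 110 N down at 6.4 m → arm 1.4 m, τ = 110 × 1.4 = 154 N·m clockwise.
Net moment of existing loads = 218 N·m counterclockwise.
The speaker weighs 14 × 10 = 140 N and must supply an equal clockwise moment, so its lever arm about the knife-edge support is 218 / 140 = 1.56 m.
That puts it at 5 + 1.56 = 6.56 m from the left end.

x ≈ 6.56 m from the left end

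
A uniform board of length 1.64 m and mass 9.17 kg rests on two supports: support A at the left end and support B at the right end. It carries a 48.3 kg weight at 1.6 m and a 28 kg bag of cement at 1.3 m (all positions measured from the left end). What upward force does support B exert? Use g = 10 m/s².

Sum moments about support A (its reaction then has zero moment arm).
Beam weight: 9.17 × 10 = 91.7 N down at 0.82 m → arm 0.82 m, τ = 91.7 × 0.82 = 75.19 N·m clockwise.
Weight: 48.3 × 10 = 483 N down at 1.6 m → arm 1.6 m, τ = 483 × 1.6 = 772.8 N·m clockwise.
Bag of cement: 28 × 10 = 280 N down at 1.3 m → arm 1.3 m, τ = 280 × 1.3 = 364 N·m clockwise.
Net load moment about support A = 1212 N·m clockwise.
Reaction R at support B is upward at 1.64 m, arm 1.64 m → moment R × 1.64 counterclockwise.
Setting net torque to zero: R × 1.64 = 1212 → R = 739 N.

R_B ≈ 739 N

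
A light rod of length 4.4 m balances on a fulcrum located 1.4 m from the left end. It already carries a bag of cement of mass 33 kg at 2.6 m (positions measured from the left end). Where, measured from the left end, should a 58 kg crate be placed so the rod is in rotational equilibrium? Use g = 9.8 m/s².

x ≈ 0.717 m from the left end

About the fulcrum (at 1.4 m from the left end):
Bag of cement: 33 × 9.8 = 323.4 N down at 2.6 m → arm 1.2 m, τ = 323.4 × 1.2 = 388.1 N·m clockwise.
Net moment of existing loads = 388.1 N·m clockwise.
The crate weighs 58 × 9.8 = 568.4 N and must supply an equal counterclockwise moment, so its lever arm about the fulcrum is 388.1 / 568.4 = 0.683 m.
That puts it at 1.4 − 0.683 = 0.717 m from the left end.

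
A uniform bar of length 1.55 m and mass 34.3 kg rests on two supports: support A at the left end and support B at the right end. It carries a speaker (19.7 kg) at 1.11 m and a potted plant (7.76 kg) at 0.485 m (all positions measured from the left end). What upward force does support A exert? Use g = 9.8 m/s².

Sum moments about support B (its reaction then has zero moment arm).
Beam weight: 34.3 × 9.8 = 336.1 N down at 0.775 m → arm 0.775 m, τ = 336.1 × 0.775 = 260.5 N·m counterclockwise.
Speaker: 19.7 × 9.8 = 193.1 N down at 1.11 m → arm 0.44 m, τ = 193.1 × 0.44 = 84.96 N·m counterclockwise.
Potted plant: 7.76 × 9.8 = 76.05 N down at 0.485 m → arm 1.065 m, τ = 76.05 × 1.065 = 80.99 N·m counterclockwise.
Net load moment about support B = 426.4 N·m counterclockwise.
Reaction R at support A is upward at 0 m, arm 1.55 m → moment R × 1.55 clockwise.
Setting net torque to zero: R × 1.55 = 426.4 → R = 275 N.

R_A ≈ 275 N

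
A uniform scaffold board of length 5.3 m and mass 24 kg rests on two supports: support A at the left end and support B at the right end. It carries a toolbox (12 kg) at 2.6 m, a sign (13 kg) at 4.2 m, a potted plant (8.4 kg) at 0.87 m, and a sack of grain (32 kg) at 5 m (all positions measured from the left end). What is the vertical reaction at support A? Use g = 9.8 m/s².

R_A ≈ 291 N

Taking torques about support B:
Beam weight: 24 × 9.8 = 235.2 N down at 2.65 m → arm 2.65 m, τ = 235.2 × 2.65 = 623.3 N·m counterclockwise.
Toolbox: 12 × 9.8 = 117.6 N down at 2.6 m → arm 2.7 m, τ = 117.6 × 2.7 = 317.5 N·m counterclockwise.
Sign: 13 × 9.8 = 127.4 N down at 4.2 m → arm 1.1 m, τ = 127.4 × 1.1 = 140.1 N·m counterclockwise.
Potted plant: 8.4 × 9.8 = 82.32 N down at 0.87 m → arm 4.43 m, τ = 82.32 × 4.43 = 364.7 N·m counterclockwise.
Sack of grain: 32 × 9.8 = 313.6 N down at 5 m → arm 0.3 m, τ = 313.6 × 0.3 = 94.08 N·m counterclockwise.
Net load moment about support B = 1540 N·m counterclockwise.
Reaction R at support A is upward at 0 m, arm 5.3 m → moment R × 5.3 clockwise.
For rotational equilibrium, R × 5.3 = 1540, so R = 291 N.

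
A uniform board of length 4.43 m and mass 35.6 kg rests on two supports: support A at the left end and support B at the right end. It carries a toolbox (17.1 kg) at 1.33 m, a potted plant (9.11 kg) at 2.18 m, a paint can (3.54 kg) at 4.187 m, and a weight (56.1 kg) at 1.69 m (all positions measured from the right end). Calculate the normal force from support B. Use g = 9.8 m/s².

R_B ≈ 679 N

Take moments about support A.
Beam weight: 35.6 × 9.8 = 348.9 N down at 2.215 m → arm 2.215 m, τ = 348.9 × 2.215 = 772.8 N·m clockwise.
Toolbox: 17.1 × 9.8 = 167.6 N down at 1.33 m → arm 3.1 m, τ = 167.6 × 3.1 = 519.6 N·m clockwise.
Potted plant: 9.11 × 9.8 = 89.28 N down at 2.18 m → arm 2.25 m, τ = 89.28 × 2.25 = 200.9 N·m clockwise.
Paint can: 3.54 × 9.8 = 34.69 N down at 4.187 m → arm 0.243 m, τ = 34.69 × 0.243 = 8.43 N·m clockwise.
Weight: 56.1 × 9.8 = 549.8 N down at 1.69 m → arm 2.74 m, τ = 549.8 × 2.74 = 1506 N·m clockwise.
Net load moment about support A = 3008 N·m clockwise.
Reaction R at support B is upward at 0 m, arm 4.43 m → moment R × 4.43 counterclockwise.
Στ = 0 ⇒ R × 4.43 = 3008 ⇒ R = 679 N.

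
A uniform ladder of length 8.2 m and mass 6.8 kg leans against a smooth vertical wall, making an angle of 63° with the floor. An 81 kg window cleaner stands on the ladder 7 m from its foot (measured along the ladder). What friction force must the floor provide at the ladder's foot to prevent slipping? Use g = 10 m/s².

f ≈ 370 N

Sum moments about the foot of the ladder (the floor normal and friction both act there and drop out).
Ladder weight 6.8×10 = 68 N acts at 4.1 m along the ladder; its horizontal arm is 4.1·cos63° = 1.861 m → τ = 126.5 N·m clockwise.
Window cleaner: 81×10 = 810 N at 7 m → arm 3.178 m → τ = 2574 N·m clockwise.
Wall normal N acts horizontally at the top; its moment arm is the height L sinθ = 8.2·sin63° = 7.306 m, counterclockwise.
Setting net torque to zero: N × 7.306 = 2700 → N = 370 N.
ΣFx = 0: friction at the foot balances the wall's push, so f = N_wall = 370 N.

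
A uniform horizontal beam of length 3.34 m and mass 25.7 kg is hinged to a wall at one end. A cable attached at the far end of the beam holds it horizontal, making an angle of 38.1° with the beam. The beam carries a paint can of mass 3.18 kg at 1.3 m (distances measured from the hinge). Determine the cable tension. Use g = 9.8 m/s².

Taking torques about the hinge:
Beam weight: 25.7 × 9.8 = 251.9 N down at 1.67 m → arm 1.67 m, τ = 251.9 × 1.67 = 420.7 N·m clockwise.
Paint can: 3.18 × 9.8 = 31.16 N down at 1.3 m → arm 1.3 m, τ = 31.16 × 1.3 = 40.51 N·m clockwise.
Total clockwise load moment = 461.2 N·m.
The cable tension T acts at 3.34 m; only its component perpendicular to the beam, T sinθ, produces torque. sin 38.1° = 0.617.
Στ = 0 ⇒ T × 3.34 × 0.617 = 461.2 ⇒ T = 461.2 / 2.061 = 224 N.

T ≈ 224 N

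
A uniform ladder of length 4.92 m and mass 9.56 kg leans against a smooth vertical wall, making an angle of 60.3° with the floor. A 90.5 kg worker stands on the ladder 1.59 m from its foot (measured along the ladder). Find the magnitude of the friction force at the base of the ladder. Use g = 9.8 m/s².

About the foot of the ladder:
Ladder weight 9.56×9.8 = 93.69 N acts at 2.46 m along the ladder; its horizontal arm is 2.46·cos60.3° = 1.219 m → τ = 114.2 N·m clockwise.
Worker: 90.5×9.8 = 886.9 N at 1.59 m → arm 0.7878 m → τ = 698.7 N·m clockwise.
Wall normal N acts horizontally at the top; its moment arm is the height L sinθ = 4.92·sin60.3° = 4.274 m, counterclockwise.
Στ = 0 ⇒ N × 4.274 = 812.9 ⇒ N = 190 N.
ΣFx = 0: friction at the foot balances the wall's push, so f = N_wall = 190 N.

f ≈ 190 N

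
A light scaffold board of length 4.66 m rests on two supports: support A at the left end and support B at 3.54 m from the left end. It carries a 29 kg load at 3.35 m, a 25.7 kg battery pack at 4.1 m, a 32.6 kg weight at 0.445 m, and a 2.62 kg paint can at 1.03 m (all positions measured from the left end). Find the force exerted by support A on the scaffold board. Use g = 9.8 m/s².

Choose support B as the axis so its reaction then has zero moment arm.
Load: 29 × 9.8 = 284.2 N down at 3.35 m → arm 0.19 m, τ = 284.2 × 0.19 = 54 N·m counterclockwise.
Battery pack: 25.7 × 9.8 = 251.9 N down at 4.1 m → arm 0.56 m, τ = 251.9 × 0.56 = 141.1 N·m clockwise.
Weight: 32.6 × 9.8 = 319.5 N down at 0.445 m → arm 3.095 m, τ = 319.5 × 3.095 = 988.9 N·m counterclockwise.
Paint can: 2.62 × 9.8 = 25.68 N down at 1.03 m → arm 2.51 m, τ = 25.68 × 2.51 = 64.46 N·m counterclockwise.
Net load moment about support B = 966.3 N·m counterclockwise.
Reaction R at support A is upward at 0 m, arm 3.54 m → moment R × 3.54 clockwise.
Setting net torque to zero: R × 3.54 = 966.3 → R = 273 N.

R_A ≈ 273 N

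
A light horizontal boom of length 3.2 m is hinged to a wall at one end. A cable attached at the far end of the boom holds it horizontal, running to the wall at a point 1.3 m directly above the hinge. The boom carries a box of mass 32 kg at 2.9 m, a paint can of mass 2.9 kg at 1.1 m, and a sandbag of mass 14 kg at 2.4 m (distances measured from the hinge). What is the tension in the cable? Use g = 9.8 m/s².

Choose the hinge as the axis so the unknown hinge reaction has zero arm there.
Box: 32 × 9.8 = 313.6 N down at 2.9 m → arm 2.9 m, τ = 313.6 × 2.9 = 909.4 N·m clockwise.
Paint can: 2.9 × 9.8 = 28.42 N down at 1.1 m → arm 1.1 m, τ = 28.42 × 1.1 = 31.26 N·m clockwise.
Sandbag: 14 × 9.8 = 137.2 N down at 2.4 m → arm 2.4 m, τ = 137.2 × 2.4 = 329.3 N·m clockwise.
Total clockwise load moment = 1270 N·m.
The cable tension T acts at 3.2 m; only its component perpendicular to the boom, T sinθ, produces torque. sinθ = h/√(h²+d²) = 1.3/√(1.3²+3.2²) = 0.3764.
Setting net torque to zero: T × 3.2 × 0.3764 = 1270 → T = 1270 / 1.204 = 1050 N.

T ≈ 1050 N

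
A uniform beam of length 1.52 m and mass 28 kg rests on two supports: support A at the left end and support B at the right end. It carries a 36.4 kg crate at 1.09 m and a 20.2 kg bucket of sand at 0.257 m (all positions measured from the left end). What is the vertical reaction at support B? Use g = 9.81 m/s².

Sum moments about support A (its reaction then has zero moment arm).
Beam weight: 28 × 9.81 = 274.7 N down at 0.76 m → arm 0.76 m, τ = 274.7 × 0.76 = 208.8 N·m clockwise.
Crate: 36.4 × 9.81 = 357.1 N down at 1.09 m → arm 1.09 m, τ = 357.1 × 1.09 = 389.2 N·m clockwise.
Bucket of sand: 20.2 × 9.81 = 198.2 N down at 0.257 m → arm 0.257 m, τ = 198.2 × 0.257 = 50.94 N·m clockwise.
Net load moment about support A = 648.9 N·m clockwise.
Reaction R at support B is upward at 1.52 m, arm 1.52 m → moment R × 1.52 counterclockwise.
For rotational equilibrium, R × 1.52 = 648.9, so R = 427 N.

R_B ≈ 427 N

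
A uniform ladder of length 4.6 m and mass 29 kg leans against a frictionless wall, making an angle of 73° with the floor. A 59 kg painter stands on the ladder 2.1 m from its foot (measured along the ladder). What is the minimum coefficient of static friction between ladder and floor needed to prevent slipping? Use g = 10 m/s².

Taking torques about the foot of the ladder:
Ladder weight 29×10 = 290 N acts at 2.3 m along the ladder; its horizontal arm is 2.3·cos73° = 0.6725 m → τ = 195 N·m clockwise.
Painter: 59×10 = 590 N at 2.1 m → arm 0.614 m → τ = 362.3 N·m clockwise.
Wall normal N acts horizontally at the top; its moment arm is the height L sinθ = 4.6·sin73° = 4.399 m, counterclockwise.
Balancing moments: N × 4.399 = 557.3, giving N = 126.7 N.
ΣFx = 0 ⇒ f = N_wall = 126.7 N. ΣFy = 0 ⇒ N_floor = 880 N.
μ_min = f / N_floor = 126.7 / 880 = 0.144.

μ_min ≈ 0.144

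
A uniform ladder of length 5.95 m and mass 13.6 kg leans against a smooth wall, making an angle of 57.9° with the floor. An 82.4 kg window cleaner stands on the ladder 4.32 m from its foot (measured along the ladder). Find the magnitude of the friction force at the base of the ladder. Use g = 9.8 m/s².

f ≈ 410 N

Choose the foot of the ladder as the axis so the floor normal and friction both act there and drop out.
Ladder weight 13.6×9.8 = 133.3 N acts at 2.975 m along the ladder; its horizontal arm is 2.975·cos57.9° = 1.581 m → τ = 210.7 N·m clockwise.
Window cleaner: 82.4×9.8 = 807.5 N at 4.32 m → arm 2.296 m → τ = 1854 N·m clockwise.
Wall normal N acts horizontally at the top; its moment arm is the height L sinθ = 5.95·sin57.9° = 5.04 m, counterclockwise.
Στ = 0 ⇒ N × 5.04 = 2065 ⇒ N = 410 N.
ΣFx = 0: friction at the foot balances the wall's push, so f = N_wall = 410 N.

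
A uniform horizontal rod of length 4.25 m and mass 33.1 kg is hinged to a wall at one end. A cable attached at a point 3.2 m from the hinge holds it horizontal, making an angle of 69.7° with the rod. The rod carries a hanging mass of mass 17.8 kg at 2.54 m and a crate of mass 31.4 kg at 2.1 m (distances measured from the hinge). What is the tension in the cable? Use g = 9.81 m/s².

T ≈ 593 N

Take moments about the hinge.
Beam weight: 33.1 × 9.81 = 324.7 N down at 2.125 m → arm 2.125 m, τ = 324.7 × 2.125 = 690 N·m clockwise.
Hanging mass: 17.8 × 9.81 = 174.6 N down at 2.54 m → arm 2.54 m, τ = 174.6 × 2.54 = 443.5 N·m clockwise.
Crate: 31.4 × 9.81 = 308 N down at 2.1 m → arm 2.1 m, τ = 308 × 2.1 = 646.8 N·m clockwise.
Total clockwise load moment = 1780 N·m.
The cable tension T acts at 3.2 m; only its component perpendicular to the rod, T sinθ, produces torque. sin 69.7° = 0.9379.
Setting net torque to zero: T × 3.2 × 0.9379 = 1780 → T = 1780 / 3.001 = 593 N.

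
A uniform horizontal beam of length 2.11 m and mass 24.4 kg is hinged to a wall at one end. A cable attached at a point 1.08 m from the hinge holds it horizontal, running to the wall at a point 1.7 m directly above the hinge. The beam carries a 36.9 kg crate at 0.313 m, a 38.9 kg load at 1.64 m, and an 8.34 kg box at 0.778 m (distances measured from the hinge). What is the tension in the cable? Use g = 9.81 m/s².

T ≈ 1160 N

Sum moments about the hinge (the unknown hinge reaction has zero arm there).
Beam weight: 24.4 × 9.81 = 239.4 N down at 1.055 m → arm 1.055 m, τ = 239.4 × 1.055 = 252.6 N·m clockwise.
Crate: 36.9 × 9.81 = 362 N down at 0.313 m → arm 0.313 m, τ = 362 × 0.313 = 113.3 N·m clockwise.
Load: 38.9 × 9.81 = 381.6 N down at 1.64 m → arm 1.64 m, τ = 381.6 × 1.64 = 625.8 N·m clockwise.
Box: 8.34 × 9.81 = 81.82 N down at 0.778 m → arm 0.778 m, τ = 81.82 × 0.778 = 63.66 N·m clockwise.
Total clockwise load moment = 1055 N·m.
The cable tension T acts at 1.08 m; only its component perpendicular to the beam, T sinθ, produces torque. sinθ = h/√(h²+d²) = 1.7/√(1.7²+1.08²) = 0.8441.
Setting net torque to zero: T × 1.08 × 0.8441 = 1055 → T = 1055 / 0.9116 = 1160 N.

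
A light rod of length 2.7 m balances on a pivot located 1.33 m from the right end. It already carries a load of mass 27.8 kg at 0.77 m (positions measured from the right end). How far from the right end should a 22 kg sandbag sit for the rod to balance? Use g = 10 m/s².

x ≈ 2.04 m from the right end

Taking torques about the pivot (at 1.33 m from the right end):
Load: 27.8 × 10 = 278 N down at 0.77 m → arm 0.56 m, τ = 278 × 0.56 = 155.7 N·m clockwise.
Net moment of existing loads = 155.7 N·m clockwise.
The sandbag weighs 22 × 10 = 220 N and must supply an equal counterclockwise moment, so its lever arm about the pivot is 155.7 / 220 = 0.708 m.
That puts it at 1.33 + 0.708 = 2.04 m from the right end.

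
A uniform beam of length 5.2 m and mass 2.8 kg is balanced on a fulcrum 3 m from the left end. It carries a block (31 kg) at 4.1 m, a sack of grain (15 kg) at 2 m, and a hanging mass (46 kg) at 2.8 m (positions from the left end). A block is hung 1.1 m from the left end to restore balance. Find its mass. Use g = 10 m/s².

m ≈ 4.62 kg

Taking torques about the fulcrum (at 3 m from the left end):
Beam weight: 2.8 × 10 = 28 N down at 2.6 m → arm 0.4 m, τ = 28 × 0.4 = 11.2 N·m counterclockwise.
Block: 31 × 10 = 310 N down at 4.1 m → arm 1.1 m, τ = 310 × 1.1 = 341 N·m clockwise.
Sack of grain: 15 × 10 = 150 N down at 2 m → arm 1 m, τ = 150 × 1 = 150 N·m counterclockwise.
Hanging mass: 46 × 10 = 460 N down at 2.8 m → arm 0.2 m, τ = 460 × 0.2 = 92 N·m counterclockwise.
Net moment of known loads = 87.8 N·m clockwise.
An unknown mass m at 1.1 m has arm 1.9 m; its moment is m·g·1.9 counterclockwise.
For rotational equilibrium, m × 10 × 1.9 = 87.8, so m = 87.8 / (10 × 1.9) = 4.62 kg.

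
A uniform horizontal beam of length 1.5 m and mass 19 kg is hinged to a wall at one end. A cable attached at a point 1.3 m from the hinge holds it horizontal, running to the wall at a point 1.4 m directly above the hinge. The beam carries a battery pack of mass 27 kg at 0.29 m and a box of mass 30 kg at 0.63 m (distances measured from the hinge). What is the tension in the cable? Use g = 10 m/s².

Take moments about the hinge.
Beam weight: 19 × 10 = 190 N down at 0.75 m → arm 0.75 m, τ = 190 × 0.75 = 142.5 N·m clockwise.
Battery pack: 27 × 10 = 270 N down at 0.29 m → arm 0.29 m, τ = 270 × 0.29 = 78.3 N·m clockwise.
Box: 30 × 10 = 300 N down at 0.63 m → arm 0.63 m, τ = 300 × 0.63 = 189 N·m clockwise.
Total clockwise load moment = 409.8 N·m.
The cable tension T acts at 1.3 m; only its component perpendicular to the beam, T sinθ, produces torque. sinθ = h/√(h²+d²) = 1.4/√(1.4²+1.3²) = 0.7328.
Balancing moments: T × 1.3 × 0.7328 = 409.8, giving T = 409.8 / 0.9526 = 430 N.

T ≈ 430 N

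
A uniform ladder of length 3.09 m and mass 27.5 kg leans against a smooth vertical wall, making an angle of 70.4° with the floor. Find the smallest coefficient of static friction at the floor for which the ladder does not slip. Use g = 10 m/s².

μ_min ≈ 0.178

Sum moments about the foot of the ladder (the floor normal and friction both act there and drop out).
Ladder weight 27.5×10 = 275 N acts at 1.545 m along the ladder; its horizontal arm is 1.545·cos70.4° = 0.5183 m → τ = 142.5 N·m clockwise.
Wall normal N acts horizontally at the top; its moment arm is the height L sinθ = 3.09·sin70.4° = 2.911 m, counterclockwise.
Setting net torque to zero: N × 2.911 = 142.5 → N = 48.95 N.
ΣFx = 0 ⇒ f = N_wall = 48.95 N. ΣFy = 0 ⇒ N_floor = 275 N.
μ_min = f / N_floor = 48.95 / 275 = 0.178.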